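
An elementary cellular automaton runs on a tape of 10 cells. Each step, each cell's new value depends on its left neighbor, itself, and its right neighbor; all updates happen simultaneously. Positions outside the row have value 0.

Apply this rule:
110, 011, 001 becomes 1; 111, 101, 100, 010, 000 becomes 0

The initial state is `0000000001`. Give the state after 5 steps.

step 1: 0000000010
step 2: 0000000100
step 3: 0000001000
step 4: 0000010000
step 5: 0000100000

0000100000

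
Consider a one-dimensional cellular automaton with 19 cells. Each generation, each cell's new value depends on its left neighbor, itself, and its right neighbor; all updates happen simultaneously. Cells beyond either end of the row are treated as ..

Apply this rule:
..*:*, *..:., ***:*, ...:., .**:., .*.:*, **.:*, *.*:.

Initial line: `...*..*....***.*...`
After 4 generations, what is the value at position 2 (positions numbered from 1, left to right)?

*

..**.**...*.**.*...
.*.*..*..**..*.*...
**.*.**.*.*.**.*...
.*.*..*.*.*..*.*...
position 2 holds *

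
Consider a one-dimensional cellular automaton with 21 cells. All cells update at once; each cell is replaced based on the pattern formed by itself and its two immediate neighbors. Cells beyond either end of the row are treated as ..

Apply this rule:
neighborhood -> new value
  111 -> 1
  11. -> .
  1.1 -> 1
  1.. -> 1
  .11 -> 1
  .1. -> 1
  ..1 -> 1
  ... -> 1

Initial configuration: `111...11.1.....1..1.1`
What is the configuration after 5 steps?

11.1111.1111111111111
1.1111.1111111111111.
11111.1111111111111.1
1111.1111111111111.11
111.1111111111111.11.

111.1111111111111.11.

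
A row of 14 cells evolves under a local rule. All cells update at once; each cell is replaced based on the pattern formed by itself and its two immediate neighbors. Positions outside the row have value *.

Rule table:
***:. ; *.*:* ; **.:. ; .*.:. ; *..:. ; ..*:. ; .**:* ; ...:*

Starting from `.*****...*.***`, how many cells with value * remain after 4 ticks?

6

tick 1: **.....*..**..
tick 2: ...***....*...
tick 3: .*.*...**...*.
tick 4: *.*..*.*..*..*
count of *: 6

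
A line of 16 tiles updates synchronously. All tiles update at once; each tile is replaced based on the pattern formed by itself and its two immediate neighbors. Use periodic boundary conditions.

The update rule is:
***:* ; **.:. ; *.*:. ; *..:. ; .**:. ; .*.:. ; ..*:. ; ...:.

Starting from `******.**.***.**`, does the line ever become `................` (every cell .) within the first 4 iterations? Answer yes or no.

yes

iteration 1: *****......*...*
iteration 2: ****............
iteration 3: .**.............
iteration 4: ................
all cells are . at iteration 4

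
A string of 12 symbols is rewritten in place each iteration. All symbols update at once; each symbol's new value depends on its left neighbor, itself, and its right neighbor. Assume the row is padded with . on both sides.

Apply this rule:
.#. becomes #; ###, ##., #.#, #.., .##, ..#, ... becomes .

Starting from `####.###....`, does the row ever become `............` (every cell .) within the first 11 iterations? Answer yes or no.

yes

iteration 1: ............
all cells are . at iteration 1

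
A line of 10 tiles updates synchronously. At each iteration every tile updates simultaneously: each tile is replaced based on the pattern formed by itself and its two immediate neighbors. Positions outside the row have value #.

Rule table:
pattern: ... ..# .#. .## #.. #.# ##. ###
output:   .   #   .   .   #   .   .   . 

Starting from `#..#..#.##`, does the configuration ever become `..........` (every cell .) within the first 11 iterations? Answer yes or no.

.##.##....
......#..#
#....#.##.
.#..#.....
..##.#...#
##....#.#.
..#..#....
##.##.#..#
.......##.
#.....#...
.#...#.#.#
iteration 11 is .#...#.#.#, still not uniform .

no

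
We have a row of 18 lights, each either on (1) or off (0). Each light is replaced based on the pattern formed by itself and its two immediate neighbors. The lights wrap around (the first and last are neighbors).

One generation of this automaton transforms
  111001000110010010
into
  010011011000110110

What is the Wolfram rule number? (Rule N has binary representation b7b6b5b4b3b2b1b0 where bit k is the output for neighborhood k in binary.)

position 1: 111 → 1  (bit 7 = 1)
position 2: 110 → 0  (bit 6 = 0)
position 17: 101 → 0  (bit 5 = 0)
position 3: 100 → 0  (bit 4 = 0)
position 0: 011 → 0  (bit 3 = 0)
position 5: 010 → 1  (bit 2 = 1)
position 4: 001 → 1  (bit 1 = 1)
position 7: 000 → 1  (bit 0 = 1)
bits b7..b0 = 10000111 = 135

135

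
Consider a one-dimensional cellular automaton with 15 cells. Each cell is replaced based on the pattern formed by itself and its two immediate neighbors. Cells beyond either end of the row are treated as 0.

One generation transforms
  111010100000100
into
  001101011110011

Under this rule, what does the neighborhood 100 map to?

At position 7 the neighborhood is 100; the next row has 1 there.

1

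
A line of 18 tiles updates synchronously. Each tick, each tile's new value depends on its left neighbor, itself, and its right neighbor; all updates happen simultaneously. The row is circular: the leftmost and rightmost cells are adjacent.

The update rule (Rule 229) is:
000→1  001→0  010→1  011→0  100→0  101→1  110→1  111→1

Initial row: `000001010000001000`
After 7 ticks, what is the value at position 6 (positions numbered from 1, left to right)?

111101110111101011
111110111011111101
111111011101111110
011111101110111111
101111110111011111
110111111011101111
111011111101110111
position 6 holds 1

1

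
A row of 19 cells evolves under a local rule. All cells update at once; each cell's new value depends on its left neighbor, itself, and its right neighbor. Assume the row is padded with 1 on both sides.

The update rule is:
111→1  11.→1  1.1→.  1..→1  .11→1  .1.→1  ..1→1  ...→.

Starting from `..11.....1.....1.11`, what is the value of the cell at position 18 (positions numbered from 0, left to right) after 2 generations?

1

11111...111...11.11
111111.11111.111.11
position 18 holds 1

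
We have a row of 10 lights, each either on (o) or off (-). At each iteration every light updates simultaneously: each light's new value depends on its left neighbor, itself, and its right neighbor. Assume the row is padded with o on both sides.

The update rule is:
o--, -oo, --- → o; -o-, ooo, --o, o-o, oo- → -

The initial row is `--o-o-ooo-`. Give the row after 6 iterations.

o-----o---
-oooo--oo-
-o---o-o--
--oo----o-
o-o-ooo---
----o--oo-

----o--oo-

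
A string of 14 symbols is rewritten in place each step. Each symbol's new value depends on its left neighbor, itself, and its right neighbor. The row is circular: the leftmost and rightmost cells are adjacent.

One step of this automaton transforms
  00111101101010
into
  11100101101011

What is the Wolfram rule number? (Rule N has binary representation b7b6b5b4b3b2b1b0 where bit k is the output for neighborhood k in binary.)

95

position 3: 111 → 0  (bit 7 = 0)
position 5: 110 → 1  (bit 6 = 1)
position 6: 101 → 0  (bit 5 = 0)
position 13: 100 → 1  (bit 4 = 1)
position 2: 011 → 1  (bit 3 = 1)
position 10: 010 → 1  (bit 2 = 1)
position 1: 001 → 1  (bit 1 = 1)
position 0: 000 → 1  (bit 0 = 1)
bits b7..b0 = 01011111 = 95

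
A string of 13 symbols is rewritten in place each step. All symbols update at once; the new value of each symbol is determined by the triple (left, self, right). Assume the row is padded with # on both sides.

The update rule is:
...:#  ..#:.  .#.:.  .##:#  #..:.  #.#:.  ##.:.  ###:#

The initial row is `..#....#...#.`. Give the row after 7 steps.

.#.##..###...

step 1: ....##...#...
step 2: .##.#..#...#.
step 3: .#.......#...
step 4: ...#####...#.
step 5: .#.####..#...
step 6: ...###.....#.
step 7: .#.##..###...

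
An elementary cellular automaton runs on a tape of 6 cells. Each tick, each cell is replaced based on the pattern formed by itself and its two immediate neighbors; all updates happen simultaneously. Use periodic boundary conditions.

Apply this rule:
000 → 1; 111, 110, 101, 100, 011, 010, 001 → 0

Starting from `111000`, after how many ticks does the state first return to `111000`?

2

000010
111000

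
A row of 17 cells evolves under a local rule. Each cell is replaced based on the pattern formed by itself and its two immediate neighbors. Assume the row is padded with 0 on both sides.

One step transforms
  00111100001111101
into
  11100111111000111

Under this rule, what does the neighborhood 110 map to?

1

At position 5 the neighborhood is 110; the next row has 1 there.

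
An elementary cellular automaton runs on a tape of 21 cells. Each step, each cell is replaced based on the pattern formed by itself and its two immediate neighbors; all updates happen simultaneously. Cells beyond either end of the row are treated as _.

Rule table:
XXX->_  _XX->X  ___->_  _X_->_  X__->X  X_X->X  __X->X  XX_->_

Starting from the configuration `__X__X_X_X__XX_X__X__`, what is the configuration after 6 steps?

_X_X_XX_XX_XX_X_X_X_X

_X_XX_X_X_XXX_X_XX_X_
X_XX_X_X_XX__X_XX_X_X
_XX_X_X_XX_XX_XX_X_X_
XX_X_X_XX_XX_XX_X_X_X
X_X_X_XX_XX_XX_X_X_X_
_X_X_XX_XX_XX_X_X_X_X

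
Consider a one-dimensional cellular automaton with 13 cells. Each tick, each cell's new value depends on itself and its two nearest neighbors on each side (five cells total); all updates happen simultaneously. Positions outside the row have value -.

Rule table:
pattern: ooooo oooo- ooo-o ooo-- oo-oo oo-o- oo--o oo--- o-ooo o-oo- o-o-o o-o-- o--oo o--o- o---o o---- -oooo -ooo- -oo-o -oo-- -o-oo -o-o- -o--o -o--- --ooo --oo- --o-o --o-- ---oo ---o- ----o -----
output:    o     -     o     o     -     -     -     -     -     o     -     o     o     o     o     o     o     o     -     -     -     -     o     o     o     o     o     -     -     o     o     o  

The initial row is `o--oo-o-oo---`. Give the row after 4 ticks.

-ooo-oo--oo--

-ooo----o--oo
-ooo-ooo-ooo-
-ooo--oo--oo-
-ooo-oo--oo--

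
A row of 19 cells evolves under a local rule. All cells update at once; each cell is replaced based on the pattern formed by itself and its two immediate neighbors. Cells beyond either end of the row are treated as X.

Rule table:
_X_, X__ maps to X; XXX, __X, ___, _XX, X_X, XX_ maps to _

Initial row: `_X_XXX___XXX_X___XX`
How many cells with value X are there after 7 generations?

4

_X____X______XX____
_XX___XX_______X___
___X____X______XX__
X__XX___XX_______X_
_X___X____X______X_
_XX__XX___XX_____X_
___X___X____X____X_
count of X: 4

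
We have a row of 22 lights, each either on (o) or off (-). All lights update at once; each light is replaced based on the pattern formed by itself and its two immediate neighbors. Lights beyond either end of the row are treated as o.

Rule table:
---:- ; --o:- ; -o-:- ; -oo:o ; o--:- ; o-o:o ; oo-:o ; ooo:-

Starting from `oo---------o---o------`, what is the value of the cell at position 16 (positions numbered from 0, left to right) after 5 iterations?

-

-o--------------------
o---------------------
o---------------------  (fixed point — unchanged through iteration 5)
position 16 holds -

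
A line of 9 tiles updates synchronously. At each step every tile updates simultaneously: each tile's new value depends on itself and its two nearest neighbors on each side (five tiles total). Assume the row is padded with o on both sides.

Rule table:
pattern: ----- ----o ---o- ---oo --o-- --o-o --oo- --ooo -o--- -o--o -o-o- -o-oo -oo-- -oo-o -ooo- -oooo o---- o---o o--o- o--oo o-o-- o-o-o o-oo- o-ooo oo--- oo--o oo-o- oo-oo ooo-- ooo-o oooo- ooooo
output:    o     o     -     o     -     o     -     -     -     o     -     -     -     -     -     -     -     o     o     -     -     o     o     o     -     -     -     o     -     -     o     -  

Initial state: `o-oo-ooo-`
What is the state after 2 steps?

-oo-oo--o
oo-oo----

oo-oo----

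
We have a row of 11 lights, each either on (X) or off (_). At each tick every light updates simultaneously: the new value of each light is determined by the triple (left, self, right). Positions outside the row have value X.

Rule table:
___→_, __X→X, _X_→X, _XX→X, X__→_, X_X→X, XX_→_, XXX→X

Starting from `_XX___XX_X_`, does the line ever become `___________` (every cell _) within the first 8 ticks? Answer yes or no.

tick 1: XX___XX_XXX
tick 2: X___XX_XXXX
tick 3: ___XX_XXXXX
tick 4: __XX_XXXXXX
tick 5: _XX_XXXXXXX
tick 6: XX_XXXXXXXX
tick 7: X_XXXXXXXXX
tick 8: _XXXXXXXXXX
tick 8 is _XXXXXXXXXX, still not uniform _

no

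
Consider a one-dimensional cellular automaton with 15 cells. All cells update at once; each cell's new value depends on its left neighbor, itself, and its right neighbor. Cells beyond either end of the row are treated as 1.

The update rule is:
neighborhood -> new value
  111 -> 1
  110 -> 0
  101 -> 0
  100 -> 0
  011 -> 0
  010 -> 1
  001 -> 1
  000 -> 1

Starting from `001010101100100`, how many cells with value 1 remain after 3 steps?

step 1: 011010100001101
step 2: 000010101110000
step 3: 011110100100111
count of 1: 9

9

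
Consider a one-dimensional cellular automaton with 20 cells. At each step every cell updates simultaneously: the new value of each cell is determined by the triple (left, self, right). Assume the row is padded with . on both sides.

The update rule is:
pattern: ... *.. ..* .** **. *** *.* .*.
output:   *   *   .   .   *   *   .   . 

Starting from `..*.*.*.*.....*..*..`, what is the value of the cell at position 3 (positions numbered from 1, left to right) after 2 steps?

*

step 1: *........****..*..**
step 2: .*******..****..*..*
position 3 holds *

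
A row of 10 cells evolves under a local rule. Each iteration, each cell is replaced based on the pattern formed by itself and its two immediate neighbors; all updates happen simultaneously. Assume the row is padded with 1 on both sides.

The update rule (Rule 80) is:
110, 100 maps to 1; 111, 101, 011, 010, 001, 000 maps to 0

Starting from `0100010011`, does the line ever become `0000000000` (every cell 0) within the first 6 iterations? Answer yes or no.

no

0010001000
1001000100
1100100010
0110010000
0011001000
1001100100
iteration 6 is 1001100100, still not uniform 0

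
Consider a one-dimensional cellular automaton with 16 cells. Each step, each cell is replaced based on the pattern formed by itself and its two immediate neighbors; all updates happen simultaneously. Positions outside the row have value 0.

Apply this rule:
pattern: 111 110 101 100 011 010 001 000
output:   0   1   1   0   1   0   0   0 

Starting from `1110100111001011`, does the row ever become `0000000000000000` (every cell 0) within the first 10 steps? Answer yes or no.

yes

step 1: 1011000101000111
step 2: 0111000010000101
step 3: 0101000000000010
step 4: 0010000000000000
step 5: 0000000000000000
all cells are 0 at step 5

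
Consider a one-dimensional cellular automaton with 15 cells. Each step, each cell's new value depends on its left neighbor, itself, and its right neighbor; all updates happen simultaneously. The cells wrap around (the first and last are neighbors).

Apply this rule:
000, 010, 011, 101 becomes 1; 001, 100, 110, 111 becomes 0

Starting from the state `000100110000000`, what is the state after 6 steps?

111100000101010

110100100111111
001100100100000
101000100101111
011010100111000
010111100100011
111100000101010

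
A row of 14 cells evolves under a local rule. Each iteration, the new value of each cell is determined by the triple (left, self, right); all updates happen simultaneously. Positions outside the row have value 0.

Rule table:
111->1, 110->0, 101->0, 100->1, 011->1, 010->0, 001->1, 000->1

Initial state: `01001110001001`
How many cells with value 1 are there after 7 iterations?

10111101110110
00111001100101
11110111011000
11100110010111
11011101100110
10011001011101
01110110011000
count of 1: 7

7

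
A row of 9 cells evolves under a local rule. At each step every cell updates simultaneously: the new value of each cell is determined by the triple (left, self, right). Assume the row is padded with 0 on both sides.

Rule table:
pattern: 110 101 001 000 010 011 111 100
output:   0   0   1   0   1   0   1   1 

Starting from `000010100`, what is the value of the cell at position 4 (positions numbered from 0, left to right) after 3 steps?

0

step 1: 000110110
step 2: 001000001
step 3: 011100011
position 4 holds 0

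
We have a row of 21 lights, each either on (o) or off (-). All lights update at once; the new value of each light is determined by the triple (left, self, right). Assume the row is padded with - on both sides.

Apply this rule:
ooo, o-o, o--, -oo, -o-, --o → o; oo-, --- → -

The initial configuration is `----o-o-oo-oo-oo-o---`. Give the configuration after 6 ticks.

---oooooo-oo-oo-ooo--
--oooooo-oo-oo-ooo-o-
-oooooo-oo-oo-ooo-ooo
oooooo-oo-oo-ooo-ooo-
ooooo-oo-oo-ooo-ooo-o
oooo-oo-oo-ooo-ooo-oo

oooo-oo-oo-ooo-ooo-oo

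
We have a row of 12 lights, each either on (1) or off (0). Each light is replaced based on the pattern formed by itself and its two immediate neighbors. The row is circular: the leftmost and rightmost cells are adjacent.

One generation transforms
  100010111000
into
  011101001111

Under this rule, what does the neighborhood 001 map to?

1

At position 3 the neighborhood is 001; the next row has 1 there.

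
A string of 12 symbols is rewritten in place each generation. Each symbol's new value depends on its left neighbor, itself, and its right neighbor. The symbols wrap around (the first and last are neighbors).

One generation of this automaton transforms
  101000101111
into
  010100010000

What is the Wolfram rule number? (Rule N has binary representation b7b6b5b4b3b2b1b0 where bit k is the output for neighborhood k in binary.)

position 9: 111 → 0  (bit 7 = 0)
position 0: 110 → 0  (bit 6 = 0)
position 1: 101 → 1  (bit 5 = 1)
position 3: 100 → 1  (bit 4 = 1)
position 8: 011 → 0  (bit 3 = 0)
position 2: 010 → 0  (bit 2 = 0)
position 5: 001 → 0  (bit 1 = 0)
position 4: 000 → 0  (bit 0 = 0)
bits b7..b0 = 00110000 = 48

48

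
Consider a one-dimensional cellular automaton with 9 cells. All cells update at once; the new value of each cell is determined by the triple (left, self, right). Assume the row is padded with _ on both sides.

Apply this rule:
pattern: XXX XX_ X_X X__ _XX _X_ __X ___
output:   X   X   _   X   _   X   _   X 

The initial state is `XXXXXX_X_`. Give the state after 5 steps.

_XX__XX_X

_XXXXX_XX
__XXXX__X
X__XXXX_X
XX__XXX_X
_XX__XX_X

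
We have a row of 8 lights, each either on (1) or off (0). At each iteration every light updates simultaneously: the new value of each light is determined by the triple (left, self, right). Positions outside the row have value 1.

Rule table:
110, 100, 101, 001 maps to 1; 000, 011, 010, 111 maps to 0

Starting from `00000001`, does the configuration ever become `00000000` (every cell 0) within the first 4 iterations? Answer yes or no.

no

10000010
11000101
01101010
10110101
iteration 4 is 10110101, still not uniform 0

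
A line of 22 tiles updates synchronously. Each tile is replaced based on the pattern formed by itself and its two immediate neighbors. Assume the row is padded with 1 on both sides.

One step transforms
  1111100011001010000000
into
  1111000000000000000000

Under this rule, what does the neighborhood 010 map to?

At position 12 the neighborhood is 010; the next row has 0 there.

0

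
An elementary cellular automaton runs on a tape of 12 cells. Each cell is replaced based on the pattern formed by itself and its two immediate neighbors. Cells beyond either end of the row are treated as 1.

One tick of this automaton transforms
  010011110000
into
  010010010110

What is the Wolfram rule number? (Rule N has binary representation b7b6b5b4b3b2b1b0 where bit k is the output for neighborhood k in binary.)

position 5: 111 → 0  (bit 7 = 0)
position 7: 110 → 1  (bit 6 = 1)
position 0: 101 → 0  (bit 5 = 0)
position 2: 100 → 0  (bit 4 = 0)
position 4: 011 → 1  (bit 3 = 1)
position 1: 010 → 1  (bit 2 = 1)
position 3: 001 → 0  (bit 1 = 0)
position 9: 000 → 1  (bit 0 = 1)
bits b7..b0 = 01001101 = 77

77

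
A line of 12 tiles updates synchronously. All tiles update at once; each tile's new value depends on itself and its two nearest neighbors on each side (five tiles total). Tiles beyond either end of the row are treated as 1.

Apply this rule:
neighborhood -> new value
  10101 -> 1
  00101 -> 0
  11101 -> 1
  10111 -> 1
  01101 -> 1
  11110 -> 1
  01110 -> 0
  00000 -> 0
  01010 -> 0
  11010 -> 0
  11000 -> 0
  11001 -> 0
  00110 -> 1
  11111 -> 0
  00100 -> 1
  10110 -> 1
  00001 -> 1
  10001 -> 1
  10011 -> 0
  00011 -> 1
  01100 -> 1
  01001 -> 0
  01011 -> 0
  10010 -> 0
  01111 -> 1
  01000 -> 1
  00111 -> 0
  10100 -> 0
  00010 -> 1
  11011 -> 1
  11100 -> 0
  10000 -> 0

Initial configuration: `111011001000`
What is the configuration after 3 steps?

011111001111
111010000100
011001011100

011001011100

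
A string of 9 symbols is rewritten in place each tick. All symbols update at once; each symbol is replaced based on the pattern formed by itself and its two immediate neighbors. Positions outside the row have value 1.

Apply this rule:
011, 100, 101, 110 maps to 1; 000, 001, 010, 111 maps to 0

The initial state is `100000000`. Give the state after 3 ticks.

110000000
011000000
111100000

111100000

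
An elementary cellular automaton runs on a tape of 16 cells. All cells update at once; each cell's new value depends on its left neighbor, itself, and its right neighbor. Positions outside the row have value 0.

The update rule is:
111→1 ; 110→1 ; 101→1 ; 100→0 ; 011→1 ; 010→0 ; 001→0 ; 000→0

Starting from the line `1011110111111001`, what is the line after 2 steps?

0111111111111000
0111111111111000

0111111111111000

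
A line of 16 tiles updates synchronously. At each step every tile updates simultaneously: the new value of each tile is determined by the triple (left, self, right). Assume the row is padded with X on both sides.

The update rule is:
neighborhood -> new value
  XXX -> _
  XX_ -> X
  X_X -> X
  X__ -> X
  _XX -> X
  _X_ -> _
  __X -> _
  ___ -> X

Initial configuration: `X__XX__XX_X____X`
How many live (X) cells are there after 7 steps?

XX_XXX_XXX_XXX_X
_XXX_XXX_XXX_XXX
XX_XXX_XXX_XXX__
_XXX_XXX_XXX_XX_
XX_XXX_XXX_XXXXX
_XXX_XXX_XXX____
XX_XXX_XXX_XXXX_
count of X: 12

12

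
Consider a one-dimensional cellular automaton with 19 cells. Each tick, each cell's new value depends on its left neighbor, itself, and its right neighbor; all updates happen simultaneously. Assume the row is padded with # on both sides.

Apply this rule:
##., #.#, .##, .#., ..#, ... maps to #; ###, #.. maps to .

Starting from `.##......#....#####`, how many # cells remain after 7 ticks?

###.######.####....
..###....###..#.###
.##.#.####.#.####..
#######..#####..#.#
......#.##...#.####
.#########.#####...
##.......###...#.##
count of #: 8

8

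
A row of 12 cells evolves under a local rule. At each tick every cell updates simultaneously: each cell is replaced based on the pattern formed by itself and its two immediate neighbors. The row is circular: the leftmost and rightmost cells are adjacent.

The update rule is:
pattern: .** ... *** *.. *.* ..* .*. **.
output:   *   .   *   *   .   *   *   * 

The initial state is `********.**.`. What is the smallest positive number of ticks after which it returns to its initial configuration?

1

tick 1: ********.**.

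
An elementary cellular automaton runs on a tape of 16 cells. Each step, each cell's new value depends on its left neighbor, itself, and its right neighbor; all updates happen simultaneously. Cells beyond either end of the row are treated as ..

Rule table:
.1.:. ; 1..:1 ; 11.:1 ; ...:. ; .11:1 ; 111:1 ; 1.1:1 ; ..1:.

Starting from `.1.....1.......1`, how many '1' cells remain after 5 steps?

..1.....1.......
...1.....1......
....1.....1.....
.....1.....1....
......1.....1...
count of 1: 2

2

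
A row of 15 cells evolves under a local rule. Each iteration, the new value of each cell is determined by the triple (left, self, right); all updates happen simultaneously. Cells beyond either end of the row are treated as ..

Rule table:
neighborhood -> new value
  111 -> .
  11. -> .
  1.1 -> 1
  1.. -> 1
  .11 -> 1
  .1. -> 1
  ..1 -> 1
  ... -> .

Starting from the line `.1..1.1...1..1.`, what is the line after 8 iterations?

iteration 1: 11111111.111111
iteration 2: 1.......11.....
iteration 3: 11.....11.1....
iteration 4: 1.1...11.111...
iteration 5: 1111.11.11..1..
iteration 6: 1...11.11.1111.
iteration 7: 11.11.11.11...1
iteration 8: 1.11.11.11.1.11

1.11.11.11.1.11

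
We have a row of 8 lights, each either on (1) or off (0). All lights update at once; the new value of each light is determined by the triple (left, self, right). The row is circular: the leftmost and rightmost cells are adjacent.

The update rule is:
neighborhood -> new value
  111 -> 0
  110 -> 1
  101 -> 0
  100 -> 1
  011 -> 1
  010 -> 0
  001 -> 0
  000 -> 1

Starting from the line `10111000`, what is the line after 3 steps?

11100010

00101110
10001011
11100010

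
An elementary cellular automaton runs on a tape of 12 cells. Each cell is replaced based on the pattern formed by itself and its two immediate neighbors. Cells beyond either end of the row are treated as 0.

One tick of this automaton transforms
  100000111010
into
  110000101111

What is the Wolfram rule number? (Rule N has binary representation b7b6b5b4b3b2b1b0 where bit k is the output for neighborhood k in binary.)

position 7: 111 → 0  (bit 7 = 0)
position 8: 110 → 1  (bit 6 = 1)
position 9: 101 → 1  (bit 5 = 1)
position 1: 100 → 1  (bit 4 = 1)
position 6: 011 → 1  (bit 3 = 1)
position 0: 010 → 1  (bit 2 = 1)
position 5: 001 → 0  (bit 1 = 0)
position 2: 000 → 0  (bit 0 = 0)
bits b7..b0 = 01111100 = 124

124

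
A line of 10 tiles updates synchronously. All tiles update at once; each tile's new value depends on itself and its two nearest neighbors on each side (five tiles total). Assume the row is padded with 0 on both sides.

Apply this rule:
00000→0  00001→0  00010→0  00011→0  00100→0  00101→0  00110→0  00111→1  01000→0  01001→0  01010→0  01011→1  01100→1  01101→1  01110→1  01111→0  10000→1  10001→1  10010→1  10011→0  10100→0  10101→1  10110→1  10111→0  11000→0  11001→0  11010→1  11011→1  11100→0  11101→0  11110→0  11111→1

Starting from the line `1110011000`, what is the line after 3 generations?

1100001010
0101000000
0000010000

0000010000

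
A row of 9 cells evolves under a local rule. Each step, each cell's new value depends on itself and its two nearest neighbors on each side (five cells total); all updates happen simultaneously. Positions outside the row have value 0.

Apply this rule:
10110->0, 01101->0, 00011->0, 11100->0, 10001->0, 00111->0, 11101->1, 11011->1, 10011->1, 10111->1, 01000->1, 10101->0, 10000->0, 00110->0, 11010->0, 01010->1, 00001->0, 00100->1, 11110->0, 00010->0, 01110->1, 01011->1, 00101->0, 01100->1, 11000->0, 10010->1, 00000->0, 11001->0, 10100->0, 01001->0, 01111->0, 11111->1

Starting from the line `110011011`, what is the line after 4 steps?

000101010

010100101
001001010
001010101
000101010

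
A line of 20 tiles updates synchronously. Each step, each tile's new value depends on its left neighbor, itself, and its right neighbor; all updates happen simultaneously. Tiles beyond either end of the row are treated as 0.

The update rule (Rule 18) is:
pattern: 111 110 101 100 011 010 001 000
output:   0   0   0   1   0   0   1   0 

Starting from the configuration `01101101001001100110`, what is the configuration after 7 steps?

10000010101001011001

10000000110110011001
01000001000001100110
10100010100010011001
00010100010101100110
00100010100000011001
01010100010000100110
10000010101001011001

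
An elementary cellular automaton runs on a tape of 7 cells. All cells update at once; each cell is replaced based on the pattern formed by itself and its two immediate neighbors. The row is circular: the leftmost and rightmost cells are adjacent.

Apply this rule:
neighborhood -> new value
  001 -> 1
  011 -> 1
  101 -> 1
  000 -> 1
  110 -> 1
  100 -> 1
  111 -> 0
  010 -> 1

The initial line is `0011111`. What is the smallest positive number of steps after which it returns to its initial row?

1110001
0011111

2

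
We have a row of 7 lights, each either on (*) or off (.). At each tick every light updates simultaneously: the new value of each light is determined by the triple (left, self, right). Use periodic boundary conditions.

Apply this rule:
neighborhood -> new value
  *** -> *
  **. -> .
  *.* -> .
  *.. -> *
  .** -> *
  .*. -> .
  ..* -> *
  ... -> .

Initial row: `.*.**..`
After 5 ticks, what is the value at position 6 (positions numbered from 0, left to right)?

*

*..*.*.
.**....
**.*...
*...*.*
.*.*..*
position 6 holds *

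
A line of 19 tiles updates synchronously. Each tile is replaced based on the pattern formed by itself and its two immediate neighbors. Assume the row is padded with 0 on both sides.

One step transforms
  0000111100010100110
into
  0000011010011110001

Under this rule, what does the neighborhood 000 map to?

At position 0 the neighborhood is 000; the next row has 0 there.

0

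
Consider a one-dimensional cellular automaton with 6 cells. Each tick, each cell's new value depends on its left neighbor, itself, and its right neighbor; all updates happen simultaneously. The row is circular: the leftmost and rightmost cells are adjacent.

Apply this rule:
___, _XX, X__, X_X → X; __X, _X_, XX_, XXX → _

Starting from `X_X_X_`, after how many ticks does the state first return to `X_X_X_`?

2

tick 1: _X_X_X
tick 2: X_X_X_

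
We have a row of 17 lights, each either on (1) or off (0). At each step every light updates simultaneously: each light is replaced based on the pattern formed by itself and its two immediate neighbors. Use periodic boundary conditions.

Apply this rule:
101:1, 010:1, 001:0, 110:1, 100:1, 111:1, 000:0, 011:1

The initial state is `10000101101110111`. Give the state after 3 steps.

step 1: 11000111111111111
step 2: 11100111111111111
step 3: 11110111111111111

11110111111111111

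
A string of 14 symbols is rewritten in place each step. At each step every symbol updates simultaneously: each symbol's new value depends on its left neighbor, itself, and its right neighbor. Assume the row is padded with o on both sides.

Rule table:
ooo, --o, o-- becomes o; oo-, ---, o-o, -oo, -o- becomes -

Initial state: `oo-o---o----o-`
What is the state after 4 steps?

o--o-o-o-o--o-

step 1: o---o-o-o--o--
step 2: -o-o-----oo-oo
step 3: ----o---o----o
step 4: o--o-o-o-o--o-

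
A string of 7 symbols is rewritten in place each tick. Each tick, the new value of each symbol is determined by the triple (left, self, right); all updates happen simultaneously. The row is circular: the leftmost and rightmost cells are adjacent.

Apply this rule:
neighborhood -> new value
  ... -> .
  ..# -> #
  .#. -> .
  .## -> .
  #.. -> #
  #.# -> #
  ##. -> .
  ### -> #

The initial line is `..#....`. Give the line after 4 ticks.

.#.#...
#.#.#..
.#.#.##
#.#.#..

#.#.#..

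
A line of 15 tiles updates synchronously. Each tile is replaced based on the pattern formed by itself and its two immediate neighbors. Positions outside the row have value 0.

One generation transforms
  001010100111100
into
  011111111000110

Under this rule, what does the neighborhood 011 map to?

0

At position 9 the neighborhood is 011; the next row has 0 there.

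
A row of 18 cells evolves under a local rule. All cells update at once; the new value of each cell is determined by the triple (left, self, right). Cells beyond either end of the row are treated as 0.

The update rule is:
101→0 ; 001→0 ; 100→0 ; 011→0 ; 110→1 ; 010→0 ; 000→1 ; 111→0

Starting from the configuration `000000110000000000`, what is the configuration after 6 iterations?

111110010111111111
000010000000000001
111000111111111100
001010000000000101
100000111111110000
001110000000010111

001110000000010111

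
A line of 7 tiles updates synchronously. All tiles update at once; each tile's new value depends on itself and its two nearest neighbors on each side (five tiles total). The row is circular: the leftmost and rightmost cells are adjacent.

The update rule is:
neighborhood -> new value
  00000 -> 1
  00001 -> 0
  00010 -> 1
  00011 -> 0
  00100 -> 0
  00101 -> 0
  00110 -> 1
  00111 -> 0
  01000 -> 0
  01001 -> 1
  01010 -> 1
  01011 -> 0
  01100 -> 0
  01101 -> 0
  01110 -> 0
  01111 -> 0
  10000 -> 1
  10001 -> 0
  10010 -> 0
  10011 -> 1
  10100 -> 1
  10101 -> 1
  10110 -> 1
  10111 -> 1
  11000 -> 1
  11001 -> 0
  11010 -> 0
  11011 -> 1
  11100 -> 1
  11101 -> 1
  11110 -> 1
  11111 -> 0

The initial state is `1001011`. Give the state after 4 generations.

1100101

1000010
1010101
0011101
1100101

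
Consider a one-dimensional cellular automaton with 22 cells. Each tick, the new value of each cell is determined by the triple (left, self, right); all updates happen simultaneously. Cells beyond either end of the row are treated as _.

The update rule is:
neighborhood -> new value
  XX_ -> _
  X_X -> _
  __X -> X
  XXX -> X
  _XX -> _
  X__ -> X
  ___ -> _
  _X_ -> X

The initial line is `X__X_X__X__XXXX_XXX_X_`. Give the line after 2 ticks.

tick 1: XXXX_XXXXXX_XX___X__XX
tick 2: _XX___XXXX____X_XXXX__

_XX___XXXX____X_XXXX__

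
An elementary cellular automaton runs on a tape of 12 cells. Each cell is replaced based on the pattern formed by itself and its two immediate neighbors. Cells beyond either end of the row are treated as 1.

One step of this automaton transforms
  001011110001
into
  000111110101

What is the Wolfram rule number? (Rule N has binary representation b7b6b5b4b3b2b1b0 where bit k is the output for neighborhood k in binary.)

position 5: 111 → 1  (bit 7 = 1)
position 7: 110 → 1  (bit 6 = 1)
position 3: 101 → 1  (bit 5 = 1)
position 0: 100 → 0  (bit 4 = 0)
position 4: 011 → 1  (bit 3 = 1)
position 2: 010 → 0  (bit 2 = 0)
position 1: 001 → 0  (bit 1 = 0)
position 9: 000 → 1  (bit 0 = 1)
bits b7..b0 = 11101001 = 233

233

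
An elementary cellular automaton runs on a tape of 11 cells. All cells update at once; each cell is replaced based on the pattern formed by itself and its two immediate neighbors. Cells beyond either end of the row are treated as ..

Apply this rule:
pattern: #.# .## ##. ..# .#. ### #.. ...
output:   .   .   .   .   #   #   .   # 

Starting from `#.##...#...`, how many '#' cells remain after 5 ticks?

#....#.#.##
#.##.#.#...
#....#.#.##  (repeats tick 1; period 2)
tick 5: #....#.#.##
count of #: 5

5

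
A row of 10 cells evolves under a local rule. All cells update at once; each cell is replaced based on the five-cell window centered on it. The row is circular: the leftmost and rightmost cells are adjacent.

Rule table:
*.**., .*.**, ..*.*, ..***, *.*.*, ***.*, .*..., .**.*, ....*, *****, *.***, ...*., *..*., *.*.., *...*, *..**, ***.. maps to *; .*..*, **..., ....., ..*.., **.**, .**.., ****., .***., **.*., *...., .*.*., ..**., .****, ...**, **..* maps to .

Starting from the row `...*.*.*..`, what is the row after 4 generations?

.***.*.**.
**.*.***..
.*.***.*.*
.***.*.*.*

.***.*.*.*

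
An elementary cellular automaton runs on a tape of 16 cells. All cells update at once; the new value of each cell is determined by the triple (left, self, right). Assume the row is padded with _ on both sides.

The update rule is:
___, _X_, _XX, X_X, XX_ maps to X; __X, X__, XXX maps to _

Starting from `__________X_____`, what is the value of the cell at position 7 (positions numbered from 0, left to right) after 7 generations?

generation 1: XXXXXXXXX_X_XXXX
generation 2: X_______XXXXX__X
generation 3: X_XXXXX_X___X__X
generation 4: XXX___XXX_X_X__X
generation 5: X_X_X_X_XXXXX__X
generation 6: XXXXXXXXX___X__X
generation 7: X_______X_X_X__X
position 7 holds _

_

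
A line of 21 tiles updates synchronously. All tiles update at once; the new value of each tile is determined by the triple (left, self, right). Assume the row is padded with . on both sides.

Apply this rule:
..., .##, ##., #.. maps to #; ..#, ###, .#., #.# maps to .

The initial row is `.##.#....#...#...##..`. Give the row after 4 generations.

generation 1: .##..###..##..##.####
generation 2: .###.#.##.###.##.#..#
generation 3: .#.#...##.#.#.##..#..
generation 4: ....##.##.....###..##

....##.##.....###..##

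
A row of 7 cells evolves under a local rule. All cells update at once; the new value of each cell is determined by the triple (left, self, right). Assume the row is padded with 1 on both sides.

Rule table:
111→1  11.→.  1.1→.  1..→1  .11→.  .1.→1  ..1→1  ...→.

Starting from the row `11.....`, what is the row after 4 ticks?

1.1.11.

1.1...1
..11.1.
11...1.
1.1.11.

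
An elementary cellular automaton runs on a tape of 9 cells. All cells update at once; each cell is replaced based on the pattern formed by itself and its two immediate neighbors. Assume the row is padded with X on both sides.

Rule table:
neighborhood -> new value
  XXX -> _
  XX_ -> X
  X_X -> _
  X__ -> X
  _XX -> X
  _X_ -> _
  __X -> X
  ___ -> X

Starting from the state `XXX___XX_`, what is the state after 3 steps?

__XXXXX__

__XXXXXX_
XXX____X_
__XXXXX__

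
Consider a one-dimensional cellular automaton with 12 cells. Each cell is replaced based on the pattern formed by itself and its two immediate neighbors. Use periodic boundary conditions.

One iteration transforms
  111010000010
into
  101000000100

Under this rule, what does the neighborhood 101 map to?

0

At position 3 the neighborhood is 101; the next row has 0 there.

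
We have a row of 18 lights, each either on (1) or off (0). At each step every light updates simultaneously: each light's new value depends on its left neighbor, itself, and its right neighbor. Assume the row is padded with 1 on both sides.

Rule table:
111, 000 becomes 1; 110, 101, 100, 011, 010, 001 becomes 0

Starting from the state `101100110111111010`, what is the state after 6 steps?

000000000011110000
011111111001100110
001111110000000000
000111100111111110
010011000011111100
000000011001111000

000000011001111000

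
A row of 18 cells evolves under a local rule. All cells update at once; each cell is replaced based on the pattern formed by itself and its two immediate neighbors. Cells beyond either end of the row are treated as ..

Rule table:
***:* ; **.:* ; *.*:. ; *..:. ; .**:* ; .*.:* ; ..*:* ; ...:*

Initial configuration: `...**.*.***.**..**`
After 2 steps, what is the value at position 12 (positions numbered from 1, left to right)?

*****.*.***.**.***
*****.*.***.**.***
position 12 holds .

.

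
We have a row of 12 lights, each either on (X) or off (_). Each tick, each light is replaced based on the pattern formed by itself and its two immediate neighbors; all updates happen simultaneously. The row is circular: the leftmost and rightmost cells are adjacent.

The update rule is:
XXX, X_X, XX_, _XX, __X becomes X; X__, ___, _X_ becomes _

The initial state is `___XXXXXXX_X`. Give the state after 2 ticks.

__XXXXXXXXX_
_XXXXXXXXXX_

_XXXXXXXXXX_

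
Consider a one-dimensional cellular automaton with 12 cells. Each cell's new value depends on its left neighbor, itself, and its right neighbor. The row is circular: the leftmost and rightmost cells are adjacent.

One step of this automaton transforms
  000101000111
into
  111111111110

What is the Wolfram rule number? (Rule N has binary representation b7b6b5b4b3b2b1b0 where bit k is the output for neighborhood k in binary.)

191

position 10: 111 → 1  (bit 7 = 1)
position 11: 110 → 0  (bit 6 = 0)
position 4: 101 → 1  (bit 5 = 1)
position 0: 100 → 1  (bit 4 = 1)
position 9: 011 → 1  (bit 3 = 1)
position 3: 010 → 1  (bit 2 = 1)
position 2: 001 → 1  (bit 1 = 1)
position 1: 000 → 1  (bit 0 = 1)
bits b7..b0 = 10111111 = 191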